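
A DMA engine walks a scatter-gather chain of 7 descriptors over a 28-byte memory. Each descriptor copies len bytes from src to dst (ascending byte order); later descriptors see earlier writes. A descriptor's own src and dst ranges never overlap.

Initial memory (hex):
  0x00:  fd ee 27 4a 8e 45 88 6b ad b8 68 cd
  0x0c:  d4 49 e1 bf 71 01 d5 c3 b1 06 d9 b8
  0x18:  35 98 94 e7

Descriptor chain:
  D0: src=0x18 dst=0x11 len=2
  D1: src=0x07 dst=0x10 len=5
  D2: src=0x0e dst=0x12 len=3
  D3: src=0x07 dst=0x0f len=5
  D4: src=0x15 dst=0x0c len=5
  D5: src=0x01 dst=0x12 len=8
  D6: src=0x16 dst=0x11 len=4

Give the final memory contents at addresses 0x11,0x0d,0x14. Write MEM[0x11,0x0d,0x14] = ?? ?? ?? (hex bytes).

MEM[0x11,0x0d,0x14] = 45 d9 ad

  after D0: wrote 2B at 0x11 = 3598
  after D1: wrote 5B at 0x10 = 6badb868cd
  after D2: wrote 3B at 0x12 = e1bf6b
  after D3: wrote 5B at 0x0f = 6badb868cd
  after D4: wrote 5B at 0x0c = 06d9b83598
  after D5: wrote 8B at 0x12 = ee274a8e45886bad
  after D6: wrote 4B at 0x11 = 45886bad
query mem[0x11]=0x45, mem[0x0d]=0xd9, mem[0x14]=0xad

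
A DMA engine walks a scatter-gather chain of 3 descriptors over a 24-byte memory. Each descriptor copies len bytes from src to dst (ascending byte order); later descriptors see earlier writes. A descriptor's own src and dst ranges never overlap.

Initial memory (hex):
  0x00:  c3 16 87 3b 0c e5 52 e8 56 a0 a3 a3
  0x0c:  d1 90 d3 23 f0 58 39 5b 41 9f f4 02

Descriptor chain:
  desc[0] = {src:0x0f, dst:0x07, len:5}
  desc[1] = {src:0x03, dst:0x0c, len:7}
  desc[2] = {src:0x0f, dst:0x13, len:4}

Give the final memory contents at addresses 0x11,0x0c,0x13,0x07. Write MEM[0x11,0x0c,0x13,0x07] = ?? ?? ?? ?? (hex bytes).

MEM[0x11,0x0c,0x13,0x07] = f0 3b 52 23

[0] 0x0f->0x07 len=5 : 23 f0 58 39 5b
[1] 0x03->0x0c len=7 : 3b 0c e5 52 23 f0 58
[2] 0x0f->0x13 len=4 : 52 23 f0 58
query mem[0x11]=0xf0, mem[0x0c]=0x3b, mem[0x13]=0x52, mem[0x07]=0x23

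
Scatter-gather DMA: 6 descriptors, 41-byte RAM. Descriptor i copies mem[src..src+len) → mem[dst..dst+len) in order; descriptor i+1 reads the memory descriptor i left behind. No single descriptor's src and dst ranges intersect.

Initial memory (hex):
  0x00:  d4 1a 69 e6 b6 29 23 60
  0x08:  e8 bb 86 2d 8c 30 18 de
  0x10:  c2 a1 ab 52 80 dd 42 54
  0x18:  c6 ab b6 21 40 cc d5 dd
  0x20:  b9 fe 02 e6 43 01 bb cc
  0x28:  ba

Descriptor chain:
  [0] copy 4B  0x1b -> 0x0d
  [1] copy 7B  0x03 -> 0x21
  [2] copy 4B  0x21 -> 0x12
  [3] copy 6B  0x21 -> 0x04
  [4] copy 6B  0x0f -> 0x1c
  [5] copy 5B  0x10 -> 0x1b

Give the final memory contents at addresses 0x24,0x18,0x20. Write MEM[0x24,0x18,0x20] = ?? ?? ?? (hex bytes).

MEM[0x24,0x18,0x20] = 23 c6 b6

#0 dst[0x0d+4] := {0x21,0x40,0xcc,0xd5}
#1 dst[0x21+7] := {0xe6,0xb6,0x29,0x23,0x60,0xe8,0xbb}
#2 dst[0x12+4] := {0xe6,0xb6,0x29,0x23}
#3 dst[0x04+6] := {0xe6,0xb6,0x29,0x23,0x60,0xe8}
#4 dst[0x1c+6] := {0xcc,0xd5,0xa1,0xe6,0xb6,0x29}
#5 dst[0x1b+5] := {0xd5,0xa1,0xe6,0xb6,0x29}
query mem[0x24]=0x23, mem[0x18]=0xc6, mem[0x20]=0xb6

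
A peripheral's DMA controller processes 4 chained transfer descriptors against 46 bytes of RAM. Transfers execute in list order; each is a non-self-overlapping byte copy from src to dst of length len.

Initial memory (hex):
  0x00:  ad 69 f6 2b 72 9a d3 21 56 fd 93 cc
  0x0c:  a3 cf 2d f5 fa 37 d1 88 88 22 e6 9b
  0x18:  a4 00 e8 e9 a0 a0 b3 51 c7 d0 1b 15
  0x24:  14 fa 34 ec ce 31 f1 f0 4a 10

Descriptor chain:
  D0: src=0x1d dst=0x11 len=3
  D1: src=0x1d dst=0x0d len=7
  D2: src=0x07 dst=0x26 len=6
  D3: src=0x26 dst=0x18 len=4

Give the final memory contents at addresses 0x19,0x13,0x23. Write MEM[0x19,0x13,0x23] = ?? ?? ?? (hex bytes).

D0: mem[0x11..0x13] <- [a0 b3 51]
D1: mem[0x0d..0x13] <- [a0 b3 51 c7 d0 1b 15]
D2: mem[0x26..0x2b] <- [21 56 fd 93 cc a3]
D3: mem[0x18..0x1b] <- [21 56 fd 93]
query mem[0x19]=0x56, mem[0x13]=0x15, mem[0x23]=0x15

MEM[0x19,0x13,0x23] = 56 15 15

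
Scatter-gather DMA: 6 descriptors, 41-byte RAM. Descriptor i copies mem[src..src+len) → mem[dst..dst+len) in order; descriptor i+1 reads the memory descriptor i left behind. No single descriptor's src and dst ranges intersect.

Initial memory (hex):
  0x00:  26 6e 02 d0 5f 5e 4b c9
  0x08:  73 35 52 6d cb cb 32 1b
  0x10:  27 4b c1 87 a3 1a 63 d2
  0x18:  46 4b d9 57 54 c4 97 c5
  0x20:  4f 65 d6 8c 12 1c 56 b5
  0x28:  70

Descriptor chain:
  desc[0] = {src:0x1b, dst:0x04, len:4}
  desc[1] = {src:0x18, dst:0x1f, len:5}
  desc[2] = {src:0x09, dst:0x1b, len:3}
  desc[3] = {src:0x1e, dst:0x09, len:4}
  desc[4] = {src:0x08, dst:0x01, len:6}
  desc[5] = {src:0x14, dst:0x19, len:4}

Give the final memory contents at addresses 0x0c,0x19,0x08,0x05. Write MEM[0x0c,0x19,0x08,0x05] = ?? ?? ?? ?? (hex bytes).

D0: mem[0x04..0x07] <- [57 54 c4 97]
D1: mem[0x1f..0x23] <- [46 4b d9 57 54]
D2: mem[0x1b..0x1d] <- [35 52 6d]
D3: mem[0x09..0x0c] <- [97 46 4b d9]
D4: mem[0x01..0x06] <- [73 97 46 4b d9 cb]
D5: mem[0x19..0x1c] <- [a3 1a 63 d2]
query mem[0x0c]=0xd9, mem[0x19]=0xa3, mem[0x08]=0x73, mem[0x05]=0xd9

MEM[0x0c,0x19,0x08,0x05] = d9 a3 73 d9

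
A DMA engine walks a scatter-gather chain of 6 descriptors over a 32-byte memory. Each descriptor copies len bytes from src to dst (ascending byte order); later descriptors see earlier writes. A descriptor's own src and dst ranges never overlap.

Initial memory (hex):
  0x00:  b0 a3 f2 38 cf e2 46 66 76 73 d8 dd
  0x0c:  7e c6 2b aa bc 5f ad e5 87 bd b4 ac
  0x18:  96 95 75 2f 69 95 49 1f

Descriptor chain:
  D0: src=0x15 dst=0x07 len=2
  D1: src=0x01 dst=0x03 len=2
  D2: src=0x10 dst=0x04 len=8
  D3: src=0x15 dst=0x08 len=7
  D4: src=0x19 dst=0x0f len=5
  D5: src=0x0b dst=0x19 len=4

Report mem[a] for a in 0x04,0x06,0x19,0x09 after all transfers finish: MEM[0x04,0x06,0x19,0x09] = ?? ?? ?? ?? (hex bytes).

D0: mem[0x07..0x08] <- [bd b4]
D1: mem[0x03..0x04] <- [a3 f2]
D2: mem[0x04..0x0b] <- [bc 5f ad e5 87 bd b4 ac]
D3: mem[0x08..0x0e] <- [bd b4 ac 96 95 75 2f]
D4: mem[0x0f..0x13] <- [95 75 2f 69 95]
D5: mem[0x19..0x1c] <- [96 95 75 2f]
query mem[0x04]=0xbc, mem[0x06]=0xad, mem[0x19]=0x96, mem[0x09]=0xb4

MEM[0x04,0x06,0x19,0x09] = bc ad 96 b4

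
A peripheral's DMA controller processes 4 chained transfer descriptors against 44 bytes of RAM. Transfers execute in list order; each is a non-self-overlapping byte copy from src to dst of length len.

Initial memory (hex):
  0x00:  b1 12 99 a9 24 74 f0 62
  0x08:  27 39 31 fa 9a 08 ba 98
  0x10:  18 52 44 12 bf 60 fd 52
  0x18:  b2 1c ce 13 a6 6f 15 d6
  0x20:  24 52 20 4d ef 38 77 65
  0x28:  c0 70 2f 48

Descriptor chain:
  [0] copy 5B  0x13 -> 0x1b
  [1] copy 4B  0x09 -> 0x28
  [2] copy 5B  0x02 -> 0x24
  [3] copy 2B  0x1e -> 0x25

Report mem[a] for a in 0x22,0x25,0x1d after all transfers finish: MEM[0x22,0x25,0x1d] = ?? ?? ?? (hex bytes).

MEM[0x22,0x25,0x1d] = 20 fd 60

#0 dst[0x1b+5] := {0x12,0xbf,0x60,0xfd,0x52}
#1 dst[0x28+4] := {0x39,0x31,0xfa,0x9a}
#2 dst[0x24+5] := {0x99,0xa9,0x24,0x74,0xf0}
#3 dst[0x25+2] := {0xfd,0x52}
query mem[0x22]=0x20, mem[0x25]=0xfd, mem[0x1d]=0x60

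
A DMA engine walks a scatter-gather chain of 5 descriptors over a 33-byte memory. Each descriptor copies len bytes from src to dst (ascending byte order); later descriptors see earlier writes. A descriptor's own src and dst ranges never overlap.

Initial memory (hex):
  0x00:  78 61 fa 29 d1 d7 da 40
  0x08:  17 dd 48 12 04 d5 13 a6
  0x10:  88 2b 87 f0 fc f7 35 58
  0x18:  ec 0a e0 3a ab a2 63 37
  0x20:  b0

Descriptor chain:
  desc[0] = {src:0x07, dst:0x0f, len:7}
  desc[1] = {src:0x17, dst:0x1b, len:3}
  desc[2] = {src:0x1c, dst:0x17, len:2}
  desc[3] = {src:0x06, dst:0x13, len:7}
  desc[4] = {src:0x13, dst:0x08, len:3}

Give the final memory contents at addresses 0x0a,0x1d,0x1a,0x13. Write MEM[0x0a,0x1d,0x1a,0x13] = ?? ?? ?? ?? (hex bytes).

MEM[0x0a,0x1d,0x1a,0x13] = 17 0a e0 da

D0: mem[0x0f..0x15] <- [40 17 dd 48 12 04 d5]
D1: mem[0x1b..0x1d] <- [58 ec 0a]
D2: mem[0x17..0x18] <- [ec 0a]
D3: mem[0x13..0x19] <- [da 40 17 dd 48 12 04]
D4: mem[0x08..0x0a] <- [da 40 17]
query mem[0x0a]=0x17, mem[0x1d]=0x0a, mem[0x1a]=0xe0, mem[0x13]=0xda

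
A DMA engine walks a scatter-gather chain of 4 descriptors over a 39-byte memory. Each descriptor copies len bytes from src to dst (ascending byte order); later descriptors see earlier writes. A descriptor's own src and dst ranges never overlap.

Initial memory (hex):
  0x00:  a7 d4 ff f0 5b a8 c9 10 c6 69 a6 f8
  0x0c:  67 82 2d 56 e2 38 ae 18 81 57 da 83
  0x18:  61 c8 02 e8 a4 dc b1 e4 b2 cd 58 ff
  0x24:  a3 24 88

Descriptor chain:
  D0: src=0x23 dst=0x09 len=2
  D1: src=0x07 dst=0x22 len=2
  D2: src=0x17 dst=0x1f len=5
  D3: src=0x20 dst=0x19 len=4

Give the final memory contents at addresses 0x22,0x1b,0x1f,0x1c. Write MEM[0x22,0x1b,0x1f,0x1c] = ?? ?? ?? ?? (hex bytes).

D0: mem[0x09..0x0a] <- [ff a3]
D1: mem[0x22..0x23] <- [10 c6]
D2: mem[0x1f..0x23] <- [83 61 c8 02 e8]
D3: mem[0x19..0x1c] <- [61 c8 02 e8]
query mem[0x22]=0x02, mem[0x1b]=0x02, mem[0x1f]=0x83, mem[0x1c]=0xe8

MEM[0x22,0x1b,0x1f,0x1c] = 02 02 83 e8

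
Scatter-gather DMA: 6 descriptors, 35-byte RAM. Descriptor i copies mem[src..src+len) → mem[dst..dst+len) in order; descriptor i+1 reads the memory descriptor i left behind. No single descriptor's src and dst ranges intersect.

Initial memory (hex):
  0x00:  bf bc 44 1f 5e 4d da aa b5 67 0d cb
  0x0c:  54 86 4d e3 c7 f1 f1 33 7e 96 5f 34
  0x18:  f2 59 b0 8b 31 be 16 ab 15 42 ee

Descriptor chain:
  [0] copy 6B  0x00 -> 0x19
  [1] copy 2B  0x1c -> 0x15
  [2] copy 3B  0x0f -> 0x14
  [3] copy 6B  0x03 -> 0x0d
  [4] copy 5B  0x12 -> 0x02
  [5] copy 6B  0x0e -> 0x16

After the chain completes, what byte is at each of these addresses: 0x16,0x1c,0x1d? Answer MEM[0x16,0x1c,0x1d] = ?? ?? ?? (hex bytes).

#0 dst[0x19+6] := {0xbf,0xbc,0x44,0x1f,0x5e,0x4d}
#1 dst[0x15+2] := {0x1f,0x5e}
#2 dst[0x14+3] := {0xe3,0xc7,0xf1}
#3 dst[0x0d+6] := {0x1f,0x5e,0x4d,0xda,0xaa,0xb5}
#4 dst[0x02+5] := {0xb5,0x33,0xe3,0xc7,0xf1}
#5 dst[0x16+6] := {0x5e,0x4d,0xda,0xaa,0xb5,0x33}
query mem[0x16]=0x5e, mem[0x1c]=0x1f, mem[0x1d]=0x5e

MEM[0x16,0x1c,0x1d] = 5e 1f 5e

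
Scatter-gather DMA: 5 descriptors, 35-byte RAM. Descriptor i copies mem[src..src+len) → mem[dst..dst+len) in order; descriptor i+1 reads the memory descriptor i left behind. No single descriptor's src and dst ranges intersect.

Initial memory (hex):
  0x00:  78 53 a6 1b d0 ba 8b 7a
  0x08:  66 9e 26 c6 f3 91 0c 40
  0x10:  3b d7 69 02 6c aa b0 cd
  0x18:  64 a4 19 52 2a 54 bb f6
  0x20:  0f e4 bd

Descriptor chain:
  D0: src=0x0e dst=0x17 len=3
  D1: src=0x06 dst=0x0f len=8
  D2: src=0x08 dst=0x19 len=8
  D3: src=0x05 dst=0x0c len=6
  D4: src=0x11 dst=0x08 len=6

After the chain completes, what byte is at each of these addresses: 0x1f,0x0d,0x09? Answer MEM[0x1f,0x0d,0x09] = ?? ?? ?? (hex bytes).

D0: mem[0x17..0x19] <- [0c 40 3b]
D1: mem[0x0f..0x16] <- [8b 7a 66 9e 26 c6 f3 91]
D2: mem[0x19..0x20] <- [66 9e 26 c6 f3 91 0c 8b]
D3: mem[0x0c..0x11] <- [ba 8b 7a 66 9e 26]
D4: mem[0x08..0x0d] <- [26 9e 26 c6 f3 91]
query mem[0x1f]=0x0c, mem[0x0d]=0x91, mem[0x09]=0x9e

MEM[0x1f,0x0d,0x09] = 0c 91 9e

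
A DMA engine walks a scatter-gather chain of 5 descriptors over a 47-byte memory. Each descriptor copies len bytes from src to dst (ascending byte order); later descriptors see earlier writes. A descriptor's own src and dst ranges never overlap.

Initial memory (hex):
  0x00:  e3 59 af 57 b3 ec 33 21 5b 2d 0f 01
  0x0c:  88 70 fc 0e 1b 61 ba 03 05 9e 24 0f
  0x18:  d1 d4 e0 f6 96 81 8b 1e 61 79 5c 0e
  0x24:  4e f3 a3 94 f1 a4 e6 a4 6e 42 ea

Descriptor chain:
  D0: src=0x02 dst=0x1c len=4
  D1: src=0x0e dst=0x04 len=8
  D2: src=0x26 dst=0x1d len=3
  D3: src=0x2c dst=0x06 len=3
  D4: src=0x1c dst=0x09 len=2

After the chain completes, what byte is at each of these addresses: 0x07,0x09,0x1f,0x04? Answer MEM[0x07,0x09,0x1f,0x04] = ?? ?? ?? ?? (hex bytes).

[0] 0x02->0x1c len=4 : af 57 b3 ec
[1] 0x0e->0x04 len=8 : fc 0e 1b 61 ba 03 05 9e
[2] 0x26->0x1d len=3 : a3 94 f1
[3] 0x2c->0x06 len=3 : 6e 42 ea
[4] 0x1c->0x09 len=2 : af a3
query mem[0x07]=0x42, mem[0x09]=0xaf, mem[0x1f]=0xf1, mem[0x04]=0xfc

MEM[0x07,0x09,0x1f,0x04] = 42 af f1 fc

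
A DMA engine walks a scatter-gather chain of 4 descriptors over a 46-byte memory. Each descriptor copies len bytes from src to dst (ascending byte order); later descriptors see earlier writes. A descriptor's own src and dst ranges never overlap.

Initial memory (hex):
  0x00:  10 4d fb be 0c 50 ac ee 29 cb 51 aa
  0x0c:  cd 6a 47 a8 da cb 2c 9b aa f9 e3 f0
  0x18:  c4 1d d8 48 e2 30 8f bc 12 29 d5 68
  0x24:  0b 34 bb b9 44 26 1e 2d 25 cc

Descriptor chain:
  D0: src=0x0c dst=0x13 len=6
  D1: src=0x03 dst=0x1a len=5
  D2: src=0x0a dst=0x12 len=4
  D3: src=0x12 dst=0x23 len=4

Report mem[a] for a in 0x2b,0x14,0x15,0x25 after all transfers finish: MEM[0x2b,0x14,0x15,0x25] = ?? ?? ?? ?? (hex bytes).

[0] 0x0c->0x13 len=6 : cd 6a 47 a8 da cb
[1] 0x03->0x1a len=5 : be 0c 50 ac ee
[2] 0x0a->0x12 len=4 : 51 aa cd 6a
[3] 0x12->0x23 len=4 : 51 aa cd 6a
query mem[0x2b]=0x2d, mem[0x14]=0xcd, mem[0x15]=0x6a, mem[0x25]=0xcd

MEM[0x2b,0x14,0x15,0x25] = 2d cd 6a cd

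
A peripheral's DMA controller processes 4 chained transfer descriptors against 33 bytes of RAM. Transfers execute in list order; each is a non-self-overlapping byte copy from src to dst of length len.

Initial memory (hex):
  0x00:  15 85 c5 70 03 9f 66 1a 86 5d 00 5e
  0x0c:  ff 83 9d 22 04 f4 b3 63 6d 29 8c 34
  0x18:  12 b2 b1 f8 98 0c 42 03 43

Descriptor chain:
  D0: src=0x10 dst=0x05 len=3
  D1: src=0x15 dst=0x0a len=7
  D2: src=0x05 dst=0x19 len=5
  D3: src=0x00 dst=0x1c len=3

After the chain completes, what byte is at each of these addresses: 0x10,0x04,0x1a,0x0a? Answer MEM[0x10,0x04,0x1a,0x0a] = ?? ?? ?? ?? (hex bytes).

[0] 0x10->0x05 len=3 : 04 f4 b3
[1] 0x15->0x0a len=7 : 29 8c 34 12 b2 b1 f8
[2] 0x05->0x19 len=5 : 04 f4 b3 86 5d
[3] 0x00->0x1c len=3 : 15 85 c5
query mem[0x10]=0xf8, mem[0x04]=0x03, mem[0x1a]=0xf4, mem[0x0a]=0x29

MEM[0x10,0x04,0x1a,0x0a] = f8 03 f4 29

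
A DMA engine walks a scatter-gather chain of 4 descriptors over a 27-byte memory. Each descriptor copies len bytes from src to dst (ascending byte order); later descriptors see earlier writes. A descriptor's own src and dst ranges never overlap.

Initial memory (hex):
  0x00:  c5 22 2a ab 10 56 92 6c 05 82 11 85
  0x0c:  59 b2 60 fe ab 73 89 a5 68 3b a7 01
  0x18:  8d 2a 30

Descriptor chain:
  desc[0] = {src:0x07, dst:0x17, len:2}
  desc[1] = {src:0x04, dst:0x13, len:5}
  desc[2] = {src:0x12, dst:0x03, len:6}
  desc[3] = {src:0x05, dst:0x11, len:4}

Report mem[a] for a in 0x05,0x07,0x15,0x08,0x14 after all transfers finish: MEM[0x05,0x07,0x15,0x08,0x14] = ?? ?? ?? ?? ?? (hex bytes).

  after D0: wrote 2B at 0x17 = 6c05
  after D1: wrote 5B at 0x13 = 1056926c05
  after D2: wrote 6B at 0x03 = 891056926c05
  after D3: wrote 4B at 0x11 = 56926c05
query mem[0x05]=0x56, mem[0x07]=0x6c, mem[0x15]=0x92, mem[0x08]=0x05, mem[0x14]=0x05

MEM[0x05,0x07,0x15,0x08,0x14] = 56 6c 92 05 05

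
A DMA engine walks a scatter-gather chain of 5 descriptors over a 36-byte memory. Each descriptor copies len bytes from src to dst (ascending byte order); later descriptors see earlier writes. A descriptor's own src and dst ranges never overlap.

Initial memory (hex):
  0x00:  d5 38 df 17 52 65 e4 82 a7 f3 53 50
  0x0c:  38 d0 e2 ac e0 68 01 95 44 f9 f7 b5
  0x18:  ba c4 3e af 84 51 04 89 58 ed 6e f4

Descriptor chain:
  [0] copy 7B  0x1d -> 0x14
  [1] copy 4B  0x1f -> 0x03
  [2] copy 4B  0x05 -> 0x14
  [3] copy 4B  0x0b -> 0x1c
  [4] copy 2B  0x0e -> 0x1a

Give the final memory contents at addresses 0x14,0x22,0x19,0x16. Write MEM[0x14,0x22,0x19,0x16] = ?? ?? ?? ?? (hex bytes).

D0: mem[0x14..0x1a] <- [51 04 89 58 ed 6e f4]
D1: mem[0x03..0x06] <- [89 58 ed 6e]
D2: mem[0x14..0x17] <- [ed 6e 82 a7]
D3: mem[0x1c..0x1f] <- [50 38 d0 e2]
D4: mem[0x1a..0x1b] <- [e2 ac]
query mem[0x14]=0xed, mem[0x22]=0x6e, mem[0x19]=0x6e, mem[0x16]=0x82

MEM[0x14,0x22,0x19,0x16] = ed 6e 6e 82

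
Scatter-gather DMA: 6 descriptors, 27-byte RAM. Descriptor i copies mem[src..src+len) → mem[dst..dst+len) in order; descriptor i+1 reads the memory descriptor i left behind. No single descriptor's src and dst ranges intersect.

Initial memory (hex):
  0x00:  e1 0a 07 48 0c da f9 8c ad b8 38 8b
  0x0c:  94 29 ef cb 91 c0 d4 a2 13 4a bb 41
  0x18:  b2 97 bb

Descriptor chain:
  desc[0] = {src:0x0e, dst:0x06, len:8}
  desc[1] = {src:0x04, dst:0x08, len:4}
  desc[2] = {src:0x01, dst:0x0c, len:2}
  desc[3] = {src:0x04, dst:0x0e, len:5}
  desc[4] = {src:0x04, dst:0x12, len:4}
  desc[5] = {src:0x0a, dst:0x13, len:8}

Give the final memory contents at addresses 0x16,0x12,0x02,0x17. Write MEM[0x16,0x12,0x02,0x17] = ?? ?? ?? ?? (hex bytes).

MEM[0x16,0x12,0x02,0x17] = 07 0c 07 0c

#0 dst[0x06+8] := {0xef,0xcb,0x91,0xc0,0xd4,0xa2,0x13,0x4a}
#1 dst[0x08+4] := {0x0c,0xda,0xef,0xcb}
#2 dst[0x0c+2] := {0x0a,0x07}
#3 dst[0x0e+5] := {0x0c,0xda,0xef,0xcb,0x0c}
#4 dst[0x12+4] := {0x0c,0xda,0xef,0xcb}
#5 dst[0x13+8] := {0xef,0xcb,0x0a,0x07,0x0c,0xda,0xef,0xcb}
query mem[0x16]=0x07, mem[0x12]=0x0c, mem[0x02]=0x07, mem[0x17]=0x0c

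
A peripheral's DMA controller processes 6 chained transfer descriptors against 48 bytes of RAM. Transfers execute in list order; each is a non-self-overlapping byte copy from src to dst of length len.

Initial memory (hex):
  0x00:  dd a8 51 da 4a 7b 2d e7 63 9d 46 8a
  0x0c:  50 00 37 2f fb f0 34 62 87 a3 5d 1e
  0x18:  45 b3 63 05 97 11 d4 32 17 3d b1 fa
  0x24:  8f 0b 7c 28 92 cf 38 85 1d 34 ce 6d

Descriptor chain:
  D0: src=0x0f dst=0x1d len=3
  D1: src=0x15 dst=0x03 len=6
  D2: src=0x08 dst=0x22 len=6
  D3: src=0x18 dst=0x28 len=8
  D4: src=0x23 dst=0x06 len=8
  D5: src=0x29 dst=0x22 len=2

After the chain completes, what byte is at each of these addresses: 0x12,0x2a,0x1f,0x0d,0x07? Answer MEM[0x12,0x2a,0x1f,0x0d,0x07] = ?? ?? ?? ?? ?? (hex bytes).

MEM[0x12,0x2a,0x1f,0x0d,0x07] = 34 63 f0 63 46

#0 dst[0x1d+3] := {0x2f,0xfb,0xf0}
#1 dst[0x03+6] := {0xa3,0x5d,0x1e,0x45,0xb3,0x63}
#2 dst[0x22+6] := {0x63,0x9d,0x46,0x8a,0x50,0x00}
#3 dst[0x28+8] := {0x45,0xb3,0x63,0x05,0x97,0x2f,0xfb,0xf0}
#4 dst[0x06+8] := {0x9d,0x46,0x8a,0x50,0x00,0x45,0xb3,0x63}
#5 dst[0x22+2] := {0xb3,0x63}
query mem[0x12]=0x34, mem[0x2a]=0x63, mem[0x1f]=0xf0, mem[0x0d]=0x63, mem[0x07]=0x46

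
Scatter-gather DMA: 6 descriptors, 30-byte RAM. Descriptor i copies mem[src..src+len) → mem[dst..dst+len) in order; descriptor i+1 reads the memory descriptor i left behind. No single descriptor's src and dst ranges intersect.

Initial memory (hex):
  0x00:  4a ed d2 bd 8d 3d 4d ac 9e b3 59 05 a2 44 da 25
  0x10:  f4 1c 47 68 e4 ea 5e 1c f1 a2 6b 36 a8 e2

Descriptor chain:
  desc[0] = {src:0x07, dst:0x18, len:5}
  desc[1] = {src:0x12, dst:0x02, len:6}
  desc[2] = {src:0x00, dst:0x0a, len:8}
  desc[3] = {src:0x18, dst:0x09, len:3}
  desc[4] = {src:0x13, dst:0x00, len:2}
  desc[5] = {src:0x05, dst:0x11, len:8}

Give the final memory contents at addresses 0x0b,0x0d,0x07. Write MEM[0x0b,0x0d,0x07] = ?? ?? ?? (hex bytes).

MEM[0x0b,0x0d,0x07] = b3 68 1c

#0 dst[0x18+5] := {0xac,0x9e,0xb3,0x59,0x05}
#1 dst[0x02+6] := {0x47,0x68,0xe4,0xea,0x5e,0x1c}
#2 dst[0x0a+8] := {0x4a,0xed,0x47,0x68,0xe4,0xea,0x5e,0x1c}
#3 dst[0x09+3] := {0xac,0x9e,0xb3}
#4 dst[0x00+2] := {0x68,0xe4}
#5 dst[0x11+8] := {0xea,0x5e,0x1c,0x9e,0xac,0x9e,0xb3,0x47}
query mem[0x0b]=0xb3, mem[0x0d]=0x68, mem[0x07]=0x1c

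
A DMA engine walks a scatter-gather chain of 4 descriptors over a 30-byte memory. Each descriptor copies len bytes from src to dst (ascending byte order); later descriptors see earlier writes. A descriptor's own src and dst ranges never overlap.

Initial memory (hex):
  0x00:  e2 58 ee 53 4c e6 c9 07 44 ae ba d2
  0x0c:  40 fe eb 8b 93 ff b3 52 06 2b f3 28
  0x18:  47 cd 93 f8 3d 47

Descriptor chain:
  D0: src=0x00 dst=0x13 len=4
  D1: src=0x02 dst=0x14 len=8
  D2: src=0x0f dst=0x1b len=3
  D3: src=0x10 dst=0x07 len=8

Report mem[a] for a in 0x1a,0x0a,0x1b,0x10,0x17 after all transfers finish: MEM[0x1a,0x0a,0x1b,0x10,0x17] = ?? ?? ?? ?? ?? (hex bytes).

MEM[0x1a,0x0a,0x1b,0x10,0x17] = 44 e2 8b 93 e6

  after D0: wrote 4B at 0x13 = e258ee53
  after D1: wrote 8B at 0x14 = ee534ce6c90744ae
  after D2: wrote 3B at 0x1b = 8b93ff
  after D3: wrote 8B at 0x07 = 93ffb3e2ee534ce6
query mem[0x1a]=0x44, mem[0x0a]=0xe2, mem[0x1b]=0x8b, mem[0x10]=0x93, mem[0x17]=0xe6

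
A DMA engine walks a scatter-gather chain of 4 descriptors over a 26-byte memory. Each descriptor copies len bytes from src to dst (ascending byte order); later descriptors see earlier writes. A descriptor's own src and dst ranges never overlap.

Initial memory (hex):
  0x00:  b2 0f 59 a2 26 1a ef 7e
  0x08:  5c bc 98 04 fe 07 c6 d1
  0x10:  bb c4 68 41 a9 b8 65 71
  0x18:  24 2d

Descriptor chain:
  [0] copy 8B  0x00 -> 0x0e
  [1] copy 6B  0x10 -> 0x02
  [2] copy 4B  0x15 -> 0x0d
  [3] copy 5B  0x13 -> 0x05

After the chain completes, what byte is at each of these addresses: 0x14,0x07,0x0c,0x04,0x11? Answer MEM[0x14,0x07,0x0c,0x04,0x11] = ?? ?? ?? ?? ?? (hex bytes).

  after D0: wrote 8B at 0x0e = b20f59a2261aef7e
  after D1: wrote 6B at 0x02 = 59a2261aef7e
  after D2: wrote 4B at 0x0d = 7e657124
  after D3: wrote 5B at 0x05 = 1aef7e6571
query mem[0x14]=0xef, mem[0x07]=0x7e, mem[0x0c]=0xfe, mem[0x04]=0x26, mem[0x11]=0xa2

MEM[0x14,0x07,0x0c,0x04,0x11] = ef 7e fe 26 a2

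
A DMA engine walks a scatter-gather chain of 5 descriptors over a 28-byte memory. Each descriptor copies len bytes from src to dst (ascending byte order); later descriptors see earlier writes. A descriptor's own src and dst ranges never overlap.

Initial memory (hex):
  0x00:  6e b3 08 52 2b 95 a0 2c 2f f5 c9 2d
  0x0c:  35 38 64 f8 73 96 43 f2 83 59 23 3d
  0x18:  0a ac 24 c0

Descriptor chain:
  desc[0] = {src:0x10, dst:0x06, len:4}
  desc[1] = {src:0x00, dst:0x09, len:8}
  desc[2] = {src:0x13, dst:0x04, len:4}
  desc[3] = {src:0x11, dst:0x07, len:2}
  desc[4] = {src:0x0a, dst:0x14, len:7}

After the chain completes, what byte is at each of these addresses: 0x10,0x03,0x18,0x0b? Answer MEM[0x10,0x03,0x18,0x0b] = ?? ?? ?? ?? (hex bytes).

MEM[0x10,0x03,0x18,0x0b] = 96 52 95 08

D0: mem[0x06..0x09] <- [73 96 43 f2]
D1: mem[0x09..0x10] <- [6e b3 08 52 2b 95 73 96]
D2: mem[0x04..0x07] <- [f2 83 59 23]
D3: mem[0x07..0x08] <- [96 43]
D4: mem[0x14..0x1a] <- [b3 08 52 2b 95 73 96]
query mem[0x10]=0x96, mem[0x03]=0x52, mem[0x18]=0x95, mem[0x0b]=0x08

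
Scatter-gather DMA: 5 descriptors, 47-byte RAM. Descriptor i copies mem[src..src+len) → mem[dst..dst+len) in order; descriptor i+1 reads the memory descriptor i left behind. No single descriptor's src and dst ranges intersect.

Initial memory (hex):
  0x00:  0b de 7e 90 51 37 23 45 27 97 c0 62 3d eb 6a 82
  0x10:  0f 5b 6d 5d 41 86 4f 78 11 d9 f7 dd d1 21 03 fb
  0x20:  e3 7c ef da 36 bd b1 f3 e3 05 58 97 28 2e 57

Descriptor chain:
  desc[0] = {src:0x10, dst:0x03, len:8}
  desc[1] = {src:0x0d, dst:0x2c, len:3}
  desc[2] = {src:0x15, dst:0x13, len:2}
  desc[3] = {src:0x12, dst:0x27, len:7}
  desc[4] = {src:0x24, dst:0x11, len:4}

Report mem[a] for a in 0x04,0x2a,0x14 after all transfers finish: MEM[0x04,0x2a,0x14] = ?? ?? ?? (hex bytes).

[0] 0x10->0x03 len=8 : 0f 5b 6d 5d 41 86 4f 78
[1] 0x0d->0x2c len=3 : eb 6a 82
[2] 0x15->0x13 len=2 : 86 4f
[3] 0x12->0x27 len=7 : 6d 86 4f 86 4f 78 11
[4] 0x24->0x11 len=4 : 36 bd b1 6d
query mem[0x04]=0x5b, mem[0x2a]=0x86, mem[0x14]=0x6d

MEM[0x04,0x2a,0x14] = 5b 86 6d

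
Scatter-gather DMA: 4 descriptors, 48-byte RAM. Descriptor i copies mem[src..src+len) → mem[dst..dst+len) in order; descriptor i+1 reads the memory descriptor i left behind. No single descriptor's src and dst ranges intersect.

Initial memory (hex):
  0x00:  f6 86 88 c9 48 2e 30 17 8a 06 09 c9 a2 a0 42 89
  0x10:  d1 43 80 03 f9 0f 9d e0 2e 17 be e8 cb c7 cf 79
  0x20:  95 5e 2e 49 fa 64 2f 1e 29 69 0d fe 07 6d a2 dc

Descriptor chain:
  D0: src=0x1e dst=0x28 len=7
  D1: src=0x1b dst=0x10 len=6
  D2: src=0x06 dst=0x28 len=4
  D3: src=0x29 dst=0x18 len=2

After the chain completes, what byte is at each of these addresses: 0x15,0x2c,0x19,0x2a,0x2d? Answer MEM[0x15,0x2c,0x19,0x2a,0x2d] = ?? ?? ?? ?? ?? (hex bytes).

MEM[0x15,0x2c,0x19,0x2a,0x2d] = 95 2e 8a 8a 49

  after D0: wrote 7B at 0x28 = cf79955e2e49fa
  after D1: wrote 6B at 0x10 = e8cbc7cf7995
  after D2: wrote 4B at 0x28 = 30178a06
  after D3: wrote 2B at 0x18 = 178a
query mem[0x15]=0x95, mem[0x2c]=0x2e, mem[0x19]=0x8a, mem[0x2a]=0x8a, mem[0x2d]=0x49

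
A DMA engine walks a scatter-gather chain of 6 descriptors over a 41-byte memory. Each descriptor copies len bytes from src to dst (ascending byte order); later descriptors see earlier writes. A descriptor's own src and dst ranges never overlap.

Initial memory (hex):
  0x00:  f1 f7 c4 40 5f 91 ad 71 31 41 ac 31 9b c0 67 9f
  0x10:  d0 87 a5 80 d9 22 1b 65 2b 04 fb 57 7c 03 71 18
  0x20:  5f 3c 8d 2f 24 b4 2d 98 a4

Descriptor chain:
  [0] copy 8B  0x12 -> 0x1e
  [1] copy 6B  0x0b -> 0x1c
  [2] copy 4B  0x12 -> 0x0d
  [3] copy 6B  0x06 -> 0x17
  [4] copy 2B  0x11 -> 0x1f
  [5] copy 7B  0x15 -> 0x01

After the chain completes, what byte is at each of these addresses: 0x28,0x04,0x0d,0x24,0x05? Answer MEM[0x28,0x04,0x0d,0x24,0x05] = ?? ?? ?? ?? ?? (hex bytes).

  after D0: wrote 8B at 0x1e = a580d9221b652b04
  after D1: wrote 6B at 0x1c = 319bc0679fd0
  after D2: wrote 4B at 0x0d = a580d922
  after D3: wrote 6B at 0x17 = ad713141ac31
  after D4: wrote 2B at 0x1f = 87a5
  after D5: wrote 7B at 0x01 = 221bad713141ac
query mem[0x28]=0xa4, mem[0x04]=0x71, mem[0x0d]=0xa5, mem[0x24]=0x2b, mem[0x05]=0x31

MEM[0x28,0x04,0x0d,0x24,0x05] = a4 71 a5 2b 31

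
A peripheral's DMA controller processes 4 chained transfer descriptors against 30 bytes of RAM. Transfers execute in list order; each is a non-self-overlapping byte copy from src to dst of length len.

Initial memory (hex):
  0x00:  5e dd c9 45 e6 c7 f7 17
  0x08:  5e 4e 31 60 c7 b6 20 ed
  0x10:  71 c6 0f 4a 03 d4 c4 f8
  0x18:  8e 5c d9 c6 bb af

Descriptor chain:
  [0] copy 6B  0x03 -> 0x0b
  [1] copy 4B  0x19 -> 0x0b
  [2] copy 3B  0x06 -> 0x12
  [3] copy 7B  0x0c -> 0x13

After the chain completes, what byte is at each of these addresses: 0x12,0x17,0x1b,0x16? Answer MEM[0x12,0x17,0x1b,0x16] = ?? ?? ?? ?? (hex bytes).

MEM[0x12,0x17,0x1b,0x16] = f7 5e c6 17

[0] 0x03->0x0b len=6 : 45 e6 c7 f7 17 5e
[1] 0x19->0x0b len=4 : 5c d9 c6 bb
[2] 0x06->0x12 len=3 : f7 17 5e
[3] 0x0c->0x13 len=7 : d9 c6 bb 17 5e c6 f7
query mem[0x12]=0xf7, mem[0x17]=0x5e, mem[0x1b]=0xc6, mem[0x16]=0x17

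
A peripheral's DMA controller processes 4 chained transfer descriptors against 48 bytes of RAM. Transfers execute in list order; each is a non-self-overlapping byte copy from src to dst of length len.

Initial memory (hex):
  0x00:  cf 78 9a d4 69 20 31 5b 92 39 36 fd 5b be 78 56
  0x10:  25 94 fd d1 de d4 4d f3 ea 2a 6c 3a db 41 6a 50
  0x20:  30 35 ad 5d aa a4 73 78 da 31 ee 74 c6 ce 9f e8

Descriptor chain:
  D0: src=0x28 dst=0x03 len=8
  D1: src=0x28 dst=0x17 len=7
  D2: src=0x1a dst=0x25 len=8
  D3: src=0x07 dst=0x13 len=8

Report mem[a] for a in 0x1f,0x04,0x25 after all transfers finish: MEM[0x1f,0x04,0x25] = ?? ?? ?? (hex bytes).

[0] 0x28->0x03 len=8 : da 31 ee 74 c6 ce 9f e8
[1] 0x28->0x17 len=7 : da 31 ee 74 c6 ce 9f
[2] 0x1a->0x25 len=8 : 74 c6 ce 9f 6a 50 30 35
[3] 0x07->0x13 len=8 : c6 ce 9f e8 fd 5b be 78
query mem[0x1f]=0x50, mem[0x04]=0x31, mem[0x25]=0x74

MEM[0x1f,0x04,0x25] = 50 31 74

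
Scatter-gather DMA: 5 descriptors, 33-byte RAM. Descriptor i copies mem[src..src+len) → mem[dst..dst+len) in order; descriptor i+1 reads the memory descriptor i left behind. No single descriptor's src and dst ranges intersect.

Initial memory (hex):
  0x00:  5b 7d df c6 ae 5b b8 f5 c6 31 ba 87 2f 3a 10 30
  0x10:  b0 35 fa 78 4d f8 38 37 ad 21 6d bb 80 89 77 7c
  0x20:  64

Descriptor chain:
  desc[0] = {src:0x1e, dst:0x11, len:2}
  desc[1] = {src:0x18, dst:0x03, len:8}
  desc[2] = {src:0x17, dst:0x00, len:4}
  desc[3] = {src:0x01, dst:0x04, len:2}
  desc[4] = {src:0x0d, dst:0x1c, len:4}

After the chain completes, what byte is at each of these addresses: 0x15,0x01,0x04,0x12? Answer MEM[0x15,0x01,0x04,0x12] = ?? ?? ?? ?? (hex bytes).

MEM[0x15,0x01,0x04,0x12] = f8 ad ad 7c

#0 dst[0x11+2] := {0x77,0x7c}
#1 dst[0x03+8] := {0xad,0x21,0x6d,0xbb,0x80,0x89,0x77,0x7c}
#2 dst[0x00+4] := {0x37,0xad,0x21,0x6d}
#3 dst[0x04+2] := {0xad,0x21}
#4 dst[0x1c+4] := {0x3a,0x10,0x30,0xb0}
query mem[0x15]=0xf8, mem[0x01]=0xad, mem[0x04]=0xad, mem[0x12]=0x7c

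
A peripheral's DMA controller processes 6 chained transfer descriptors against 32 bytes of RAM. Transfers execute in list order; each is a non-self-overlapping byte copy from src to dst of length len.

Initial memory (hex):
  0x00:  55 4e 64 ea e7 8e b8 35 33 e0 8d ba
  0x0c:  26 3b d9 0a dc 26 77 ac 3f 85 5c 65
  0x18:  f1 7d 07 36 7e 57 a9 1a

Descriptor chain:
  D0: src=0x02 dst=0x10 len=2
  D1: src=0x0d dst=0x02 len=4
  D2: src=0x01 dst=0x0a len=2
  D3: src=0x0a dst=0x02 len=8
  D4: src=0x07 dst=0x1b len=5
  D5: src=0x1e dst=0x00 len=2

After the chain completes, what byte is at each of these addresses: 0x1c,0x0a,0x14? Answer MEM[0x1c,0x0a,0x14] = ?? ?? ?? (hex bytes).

MEM[0x1c,0x0a,0x14] = 64 4e 3f

D0: mem[0x10..0x11] <- [64 ea]
D1: mem[0x02..0x05] <- [3b d9 0a 64]
D2: mem[0x0a..0x0b] <- [4e 3b]
D3: mem[0x02..0x09] <- [4e 3b 26 3b d9 0a 64 ea]
D4: mem[0x1b..0x1f] <- [0a 64 ea 4e 3b]
D5: mem[0x00..0x01] <- [4e 3b]
query mem[0x1c]=0x64, mem[0x0a]=0x4e, mem[0x14]=0x3f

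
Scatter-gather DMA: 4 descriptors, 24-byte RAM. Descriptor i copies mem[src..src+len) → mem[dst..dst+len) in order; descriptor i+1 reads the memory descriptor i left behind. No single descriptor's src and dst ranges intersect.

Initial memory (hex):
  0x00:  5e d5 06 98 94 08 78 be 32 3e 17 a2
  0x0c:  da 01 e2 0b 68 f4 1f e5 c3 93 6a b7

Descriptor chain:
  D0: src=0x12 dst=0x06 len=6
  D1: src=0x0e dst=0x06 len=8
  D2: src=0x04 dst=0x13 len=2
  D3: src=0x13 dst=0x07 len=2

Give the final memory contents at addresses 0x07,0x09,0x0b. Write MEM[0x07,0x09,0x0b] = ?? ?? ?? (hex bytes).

D0: mem[0x06..0x0b] <- [1f e5 c3 93 6a b7]
D1: mem[0x06..0x0d] <- [e2 0b 68 f4 1f e5 c3 93]
D2: mem[0x13..0x14] <- [94 08]
D3: mem[0x07..0x08] <- [94 08]
query mem[0x07]=0x94, mem[0x09]=0xf4, mem[0x0b]=0xe5

MEM[0x07,0x09,0x0b] = 94 f4 e5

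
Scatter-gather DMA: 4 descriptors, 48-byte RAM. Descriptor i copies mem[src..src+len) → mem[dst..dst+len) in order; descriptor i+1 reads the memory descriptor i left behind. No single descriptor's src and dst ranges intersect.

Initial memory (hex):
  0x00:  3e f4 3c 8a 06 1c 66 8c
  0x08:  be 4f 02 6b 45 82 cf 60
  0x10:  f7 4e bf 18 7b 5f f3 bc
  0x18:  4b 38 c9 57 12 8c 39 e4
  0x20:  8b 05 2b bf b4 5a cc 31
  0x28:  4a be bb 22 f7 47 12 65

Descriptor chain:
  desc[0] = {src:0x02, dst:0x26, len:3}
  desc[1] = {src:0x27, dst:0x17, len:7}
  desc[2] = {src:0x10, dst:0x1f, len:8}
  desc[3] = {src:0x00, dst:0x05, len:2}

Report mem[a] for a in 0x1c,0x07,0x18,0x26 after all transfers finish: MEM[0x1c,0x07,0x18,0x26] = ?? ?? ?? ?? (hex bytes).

  after D0: wrote 3B at 0x26 = 3c8a06
  after D1: wrote 7B at 0x17 = 8a06bebb22f747
  after D2: wrote 8B at 0x1f = f74ebf187b5ff38a
  after D3: wrote 2B at 0x05 = 3ef4
query mem[0x1c]=0xf7, mem[0x07]=0x8c, mem[0x18]=0x06, mem[0x26]=0x8a

MEM[0x1c,0x07,0x18,0x26] = f7 8c 06 8a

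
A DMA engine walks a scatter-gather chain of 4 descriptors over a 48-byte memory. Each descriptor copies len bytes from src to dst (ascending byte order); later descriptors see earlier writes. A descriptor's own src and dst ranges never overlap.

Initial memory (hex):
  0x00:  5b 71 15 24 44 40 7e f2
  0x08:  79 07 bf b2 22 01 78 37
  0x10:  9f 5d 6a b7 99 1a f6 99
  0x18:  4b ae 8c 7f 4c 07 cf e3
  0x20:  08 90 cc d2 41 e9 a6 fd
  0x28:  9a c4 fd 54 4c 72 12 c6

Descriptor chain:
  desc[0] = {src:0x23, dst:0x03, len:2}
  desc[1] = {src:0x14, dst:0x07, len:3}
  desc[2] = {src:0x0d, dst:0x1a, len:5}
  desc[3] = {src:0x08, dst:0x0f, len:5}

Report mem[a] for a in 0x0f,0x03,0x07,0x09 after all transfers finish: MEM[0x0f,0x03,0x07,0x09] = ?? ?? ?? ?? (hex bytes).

MEM[0x0f,0x03,0x07,0x09] = 1a d2 99 f6

  after D0: wrote 2B at 0x03 = d241
  after D1: wrote 3B at 0x07 = 991af6
  after D2: wrote 5B at 0x1a = 0178379f5d
  after D3: wrote 5B at 0x0f = 1af6bfb222
query mem[0x0f]=0x1a, mem[0x03]=0xd2, mem[0x07]=0x99, mem[0x09]=0xf6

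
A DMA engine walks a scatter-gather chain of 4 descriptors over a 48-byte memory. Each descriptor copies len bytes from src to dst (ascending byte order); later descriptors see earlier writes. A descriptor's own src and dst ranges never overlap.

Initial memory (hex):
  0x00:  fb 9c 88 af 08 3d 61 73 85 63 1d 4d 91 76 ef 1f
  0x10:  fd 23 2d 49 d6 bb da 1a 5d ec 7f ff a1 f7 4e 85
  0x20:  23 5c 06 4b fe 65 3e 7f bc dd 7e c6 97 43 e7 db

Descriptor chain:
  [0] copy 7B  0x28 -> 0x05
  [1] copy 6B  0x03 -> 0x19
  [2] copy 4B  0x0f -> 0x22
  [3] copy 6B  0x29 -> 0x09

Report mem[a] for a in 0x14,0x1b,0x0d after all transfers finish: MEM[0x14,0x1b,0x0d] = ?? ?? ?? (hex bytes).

MEM[0x14,0x1b,0x0d] = d6 bc 43

#0 dst[0x05+7] := {0xbc,0xdd,0x7e,0xc6,0x97,0x43,0xe7}
#1 dst[0x19+6] := {0xaf,0x08,0xbc,0xdd,0x7e,0xc6}
#2 dst[0x22+4] := {0x1f,0xfd,0x23,0x2d}
#3 dst[0x09+6] := {0xdd,0x7e,0xc6,0x97,0x43,0xe7}
query mem[0x14]=0xd6, mem[0x1b]=0xbc, mem[0x0d]=0x43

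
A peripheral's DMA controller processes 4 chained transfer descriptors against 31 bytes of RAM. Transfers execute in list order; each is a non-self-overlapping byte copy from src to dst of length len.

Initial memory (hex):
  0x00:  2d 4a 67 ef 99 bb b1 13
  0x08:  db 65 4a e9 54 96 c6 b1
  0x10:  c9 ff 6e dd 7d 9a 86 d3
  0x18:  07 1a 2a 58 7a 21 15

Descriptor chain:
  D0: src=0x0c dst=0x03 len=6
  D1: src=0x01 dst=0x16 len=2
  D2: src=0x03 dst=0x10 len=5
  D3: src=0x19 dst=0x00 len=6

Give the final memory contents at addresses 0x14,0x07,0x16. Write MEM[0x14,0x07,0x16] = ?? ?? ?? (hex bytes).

#0 dst[0x03+6] := {0x54,0x96,0xc6,0xb1,0xc9,0xff}
#1 dst[0x16+2] := {0x4a,0x67}
#2 dst[0x10+5] := {0x54,0x96,0xc6,0xb1,0xc9}
#3 dst[0x00+6] := {0x1a,0x2a,0x58,0x7a,0x21,0x15}
query mem[0x14]=0xc9, mem[0x07]=0xc9, mem[0x16]=0x4a

MEM[0x14,0x07,0x16] = c9 c9 4a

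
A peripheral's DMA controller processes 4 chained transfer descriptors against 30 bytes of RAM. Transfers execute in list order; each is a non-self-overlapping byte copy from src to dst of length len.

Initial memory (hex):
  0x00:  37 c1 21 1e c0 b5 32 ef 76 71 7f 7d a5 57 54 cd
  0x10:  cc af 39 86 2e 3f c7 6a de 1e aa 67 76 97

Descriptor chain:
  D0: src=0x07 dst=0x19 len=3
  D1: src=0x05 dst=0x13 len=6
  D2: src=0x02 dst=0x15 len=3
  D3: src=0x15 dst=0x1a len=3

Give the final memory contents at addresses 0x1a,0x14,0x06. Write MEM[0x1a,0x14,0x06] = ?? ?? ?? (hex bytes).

[0] 0x07->0x19 len=3 : ef 76 71
[1] 0x05->0x13 len=6 : b5 32 ef 76 71 7f
[2] 0x02->0x15 len=3 : 21 1e c0
[3] 0x15->0x1a len=3 : 21 1e c0
query mem[0x1a]=0x21, mem[0x14]=0x32, mem[0x06]=0x32

MEM[0x1a,0x14,0x06] = 21 32 32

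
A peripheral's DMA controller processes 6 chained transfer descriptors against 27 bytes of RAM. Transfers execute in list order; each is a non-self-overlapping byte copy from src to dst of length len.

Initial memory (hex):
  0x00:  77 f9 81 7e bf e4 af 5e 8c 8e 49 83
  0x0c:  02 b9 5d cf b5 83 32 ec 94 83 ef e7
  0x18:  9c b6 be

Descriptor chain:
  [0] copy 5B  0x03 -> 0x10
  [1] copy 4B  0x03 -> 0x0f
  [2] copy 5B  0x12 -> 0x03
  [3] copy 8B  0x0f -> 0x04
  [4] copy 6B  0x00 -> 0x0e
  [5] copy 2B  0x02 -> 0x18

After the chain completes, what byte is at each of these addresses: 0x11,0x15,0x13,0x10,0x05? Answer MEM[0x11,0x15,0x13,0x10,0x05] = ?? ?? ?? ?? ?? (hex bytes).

MEM[0x11,0x15,0x13,0x10,0x05] = af 83 bf 81 bf

#0 dst[0x10+5] := {0x7e,0xbf,0xe4,0xaf,0x5e}
#1 dst[0x0f+4] := {0x7e,0xbf,0xe4,0xaf}
#2 dst[0x03+5] := {0xaf,0xaf,0x5e,0x83,0xef}
#3 dst[0x04+8] := {0x7e,0xbf,0xe4,0xaf,0xaf,0x5e,0x83,0xef}
#4 dst[0x0e+6] := {0x77,0xf9,0x81,0xaf,0x7e,0xbf}
#5 dst[0x18+2] := {0x81,0xaf}
query mem[0x11]=0xaf, mem[0x15]=0x83, mem[0x13]=0xbf, mem[0x10]=0x81, mem[0x05]=0xbf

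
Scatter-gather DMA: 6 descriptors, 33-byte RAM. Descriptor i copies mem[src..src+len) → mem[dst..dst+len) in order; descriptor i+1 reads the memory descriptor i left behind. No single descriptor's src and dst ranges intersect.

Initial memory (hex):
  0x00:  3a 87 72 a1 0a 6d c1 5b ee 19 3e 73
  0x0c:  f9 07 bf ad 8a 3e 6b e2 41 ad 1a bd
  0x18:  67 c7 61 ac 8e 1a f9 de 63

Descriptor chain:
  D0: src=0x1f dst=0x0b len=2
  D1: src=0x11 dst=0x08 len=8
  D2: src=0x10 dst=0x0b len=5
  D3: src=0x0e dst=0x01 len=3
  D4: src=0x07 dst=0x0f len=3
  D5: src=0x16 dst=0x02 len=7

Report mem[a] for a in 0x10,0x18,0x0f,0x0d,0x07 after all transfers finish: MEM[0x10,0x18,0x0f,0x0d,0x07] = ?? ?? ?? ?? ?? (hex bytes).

MEM[0x10,0x18,0x0f,0x0d,0x07] = 3e 67 5b 6b ac

D0: mem[0x0b..0x0c] <- [de 63]
D1: mem[0x08..0x0f] <- [3e 6b e2 41 ad 1a bd 67]
D2: mem[0x0b..0x0f] <- [8a 3e 6b e2 41]
D3: mem[0x01..0x03] <- [e2 41 8a]
D4: mem[0x0f..0x11] <- [5b 3e 6b]
D5: mem[0x02..0x08] <- [1a bd 67 c7 61 ac 8e]
query mem[0x10]=0x3e, mem[0x18]=0x67, mem[0x0f]=0x5b, mem[0x0d]=0x6b, mem[0x07]=0xac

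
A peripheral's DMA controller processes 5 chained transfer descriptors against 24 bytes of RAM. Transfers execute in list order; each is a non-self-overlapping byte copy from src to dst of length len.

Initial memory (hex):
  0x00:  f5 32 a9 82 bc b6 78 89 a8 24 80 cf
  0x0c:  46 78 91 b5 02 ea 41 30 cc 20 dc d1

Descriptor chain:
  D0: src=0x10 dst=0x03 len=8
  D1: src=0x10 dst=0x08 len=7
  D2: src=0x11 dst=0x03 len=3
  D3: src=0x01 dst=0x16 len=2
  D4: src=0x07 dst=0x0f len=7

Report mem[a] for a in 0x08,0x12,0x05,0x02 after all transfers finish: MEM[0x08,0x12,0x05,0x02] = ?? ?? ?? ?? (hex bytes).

MEM[0x08,0x12,0x05,0x02] = 02 41 30 a9

#0 dst[0x03+8] := {0x02,0xea,0x41,0x30,0xcc,0x20,0xdc,0xd1}
#1 dst[0x08+7] := {0x02,0xea,0x41,0x30,0xcc,0x20,0xdc}
#2 dst[0x03+3] := {0xea,0x41,0x30}
#3 dst[0x16+2] := {0x32,0xa9}
#4 dst[0x0f+7] := {0xcc,0x02,0xea,0x41,0x30,0xcc,0x20}
query mem[0x08]=0x02, mem[0x12]=0x41, mem[0x05]=0x30, mem[0x02]=0xa9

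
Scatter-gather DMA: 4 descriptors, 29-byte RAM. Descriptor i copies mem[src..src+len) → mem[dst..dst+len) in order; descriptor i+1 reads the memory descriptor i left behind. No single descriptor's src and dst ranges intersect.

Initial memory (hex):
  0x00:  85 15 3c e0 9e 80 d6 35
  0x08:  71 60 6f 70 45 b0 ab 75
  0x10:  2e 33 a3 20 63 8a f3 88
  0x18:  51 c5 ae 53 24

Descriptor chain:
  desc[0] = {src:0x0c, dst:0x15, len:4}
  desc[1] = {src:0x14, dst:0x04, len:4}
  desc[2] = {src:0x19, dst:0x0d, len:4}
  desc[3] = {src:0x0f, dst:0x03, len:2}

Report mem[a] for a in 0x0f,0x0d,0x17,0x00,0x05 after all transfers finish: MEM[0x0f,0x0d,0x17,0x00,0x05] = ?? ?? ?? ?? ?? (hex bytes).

MEM[0x0f,0x0d,0x17,0x00,0x05] = 53 c5 ab 85 45

[0] 0x0c->0x15 len=4 : 45 b0 ab 75
[1] 0x14->0x04 len=4 : 63 45 b0 ab
[2] 0x19->0x0d len=4 : c5 ae 53 24
[3] 0x0f->0x03 len=2 : 53 24
query mem[0x0f]=0x53, mem[0x0d]=0xc5, mem[0x17]=0xab, mem[0x00]=0x85, mem[0x05]=0x45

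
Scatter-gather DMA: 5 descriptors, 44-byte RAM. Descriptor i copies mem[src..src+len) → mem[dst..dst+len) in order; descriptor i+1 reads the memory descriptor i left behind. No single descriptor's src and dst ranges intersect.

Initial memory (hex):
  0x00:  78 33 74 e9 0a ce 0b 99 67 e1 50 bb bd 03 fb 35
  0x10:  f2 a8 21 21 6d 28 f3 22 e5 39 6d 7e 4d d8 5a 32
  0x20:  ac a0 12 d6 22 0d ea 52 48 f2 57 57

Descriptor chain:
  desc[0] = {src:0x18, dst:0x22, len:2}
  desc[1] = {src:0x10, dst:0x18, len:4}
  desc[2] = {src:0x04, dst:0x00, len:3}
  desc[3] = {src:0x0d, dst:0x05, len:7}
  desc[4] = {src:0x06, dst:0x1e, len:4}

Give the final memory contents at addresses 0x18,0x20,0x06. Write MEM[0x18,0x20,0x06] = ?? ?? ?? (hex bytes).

MEM[0x18,0x20,0x06] = f2 f2 fb

#0 dst[0x22+2] := {0xe5,0x39}
#1 dst[0x18+4] := {0xf2,0xa8,0x21,0x21}
#2 dst[0x00+3] := {0x0a,0xce,0x0b}
#3 dst[0x05+7] := {0x03,0xfb,0x35,0xf2,0xa8,0x21,0x21}
#4 dst[0x1e+4] := {0xfb,0x35,0xf2,0xa8}
query mem[0x18]=0xf2, mem[0x20]=0xf2, mem[0x06]=0xfb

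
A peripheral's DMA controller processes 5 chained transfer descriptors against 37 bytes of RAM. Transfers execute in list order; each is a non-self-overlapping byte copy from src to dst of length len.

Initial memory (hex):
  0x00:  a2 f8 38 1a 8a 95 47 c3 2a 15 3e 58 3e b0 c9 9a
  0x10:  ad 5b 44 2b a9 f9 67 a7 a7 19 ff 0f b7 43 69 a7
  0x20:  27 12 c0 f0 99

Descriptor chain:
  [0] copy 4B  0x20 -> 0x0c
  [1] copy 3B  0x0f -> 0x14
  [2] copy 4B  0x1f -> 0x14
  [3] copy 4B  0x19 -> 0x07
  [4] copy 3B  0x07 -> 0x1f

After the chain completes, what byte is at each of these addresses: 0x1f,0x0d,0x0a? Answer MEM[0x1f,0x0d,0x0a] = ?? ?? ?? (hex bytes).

#0 dst[0x0c+4] := {0x27,0x12,0xc0,0xf0}
#1 dst[0x14+3] := {0xf0,0xad,0x5b}
#2 dst[0x14+4] := {0xa7,0x27,0x12,0xc0}
#3 dst[0x07+4] := {0x19,0xff,0x0f,0xb7}
#4 dst[0x1f+3] := {0x19,0xff,0x0f}
query mem[0x1f]=0x19, mem[0x0d]=0x12, mem[0x0a]=0xb7

MEM[0x1f,0x0d,0x0a] = 19 12 b7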